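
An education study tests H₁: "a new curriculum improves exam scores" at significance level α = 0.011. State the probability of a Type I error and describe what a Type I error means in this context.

P(Type I error) = α = 0.011. A Type I error is rejecting H₀ when H₀ is actually true (false positive) — here, concluding that a new curriculum improves exam scores when in fact this is not the case. Consequence: adopting a curriculum that gives no real benefit — disruption for nothing.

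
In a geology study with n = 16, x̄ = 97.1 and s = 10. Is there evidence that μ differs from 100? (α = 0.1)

t = (x̄ - μ₀)/(s/√n) = (97.1 - 100)/(10/√16) = -1.16. df = 15, critical t = ±1.753. Fail to reject H₀.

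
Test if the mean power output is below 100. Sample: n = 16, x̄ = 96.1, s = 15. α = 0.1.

t = (96.1 - 100)/(15/√16) = -1.04, df = 15. Critical t = -1.341. Fail to reject H₀.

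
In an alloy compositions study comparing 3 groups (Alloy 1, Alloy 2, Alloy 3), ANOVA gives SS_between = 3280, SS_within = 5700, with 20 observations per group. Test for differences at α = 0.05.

df_between = 2, df_within = 57. F = MS_between/MS_within = 1640.0/100.0 = 16.4. F_crit ≈ 3.159. Reject H₀. At least one mean differs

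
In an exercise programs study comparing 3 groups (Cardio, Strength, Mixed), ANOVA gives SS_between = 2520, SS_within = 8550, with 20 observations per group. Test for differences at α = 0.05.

df_between = 2, df_within = 57. F = MS_between/MS_within = 1260.0/150.0 = 8.4. F_crit ≈ 3.159. Reject H₀. At least one mean differs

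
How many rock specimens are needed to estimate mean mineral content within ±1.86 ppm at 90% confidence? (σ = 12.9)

n = (z*σ/E)² = (1.645×12.9/1.86)² = 130.2 → n = 131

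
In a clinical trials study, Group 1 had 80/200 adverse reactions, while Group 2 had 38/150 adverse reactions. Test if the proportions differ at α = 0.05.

p̂₁ = 0.4, p̂₂ = 0.253, pooled p̂ = 0.337. z = 2.872. Critical: ±1.96. Reject H₀.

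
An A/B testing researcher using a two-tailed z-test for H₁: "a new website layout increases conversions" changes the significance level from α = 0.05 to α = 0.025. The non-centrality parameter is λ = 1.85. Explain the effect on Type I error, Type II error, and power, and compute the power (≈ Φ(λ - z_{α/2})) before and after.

Decreasing α from 0.05 to 0.025:
• Type I error rate decreases (α is the Type I rate by definition).
• Critical value moves from z_{α/2} = 1.96 to 2.241, so power = Φ(λ - z_{α/2}) goes from Φ(1.85 - 1.96) = 0.456 to Φ(1.85 - 2.241) = 0.348.
• Type II error rate β = 1 - power therefore increases (0.544 → 0.652).
Appropriate when false positives are costly — here, rolling out a layout that doesn't actually help — wasted engineering effort.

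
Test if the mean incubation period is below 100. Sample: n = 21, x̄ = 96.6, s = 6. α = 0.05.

t = (96.6 - 100)/(6/√21) = -2.597, df = 20. Critical t = -1.725. Reject H₀.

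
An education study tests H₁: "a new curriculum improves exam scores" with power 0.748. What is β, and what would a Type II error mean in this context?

β = 1 - power = 1 - 0.748 = 0.252. A Type II error is failing to reject H₀ when H₀ is false (false negative) — here, failing to conclude that a new curriculum improves exam scores when in fact it is true. Consequence: keeping the old curriculum when the new one would have helped students.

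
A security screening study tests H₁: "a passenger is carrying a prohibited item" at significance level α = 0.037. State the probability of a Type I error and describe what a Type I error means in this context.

P(Type I error) = α = 0.037. A Type I error is rejecting H₀ when H₀ is actually true (false positive) — here, concluding that a passenger is carrying a prohibited item when in fact this is not the case. Consequence: detaining an innocent passenger — delay and inconvenience.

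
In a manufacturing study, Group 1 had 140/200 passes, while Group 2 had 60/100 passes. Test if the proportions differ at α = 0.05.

p̂₁ = 0.7, p̂₂ = 0.6, pooled p̂ = 0.667. z = 1.732. Critical: ±1.96. Fail to reject H₀.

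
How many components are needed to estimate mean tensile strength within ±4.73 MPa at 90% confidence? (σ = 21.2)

n = (z*σ/E)² = (1.645×21.2/4.73)² = 54.4 → n = 55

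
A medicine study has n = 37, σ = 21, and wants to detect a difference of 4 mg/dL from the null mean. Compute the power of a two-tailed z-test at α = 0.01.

SE = σ/√n = 21/√37 = 3.452. Non-centrality λ = d/SE = 4/3.452 = 1.159. Power ≈ Φ(λ - z_{α/2}) = Φ(1.159 - 2.576) = Φ(-1.417) = 0.078.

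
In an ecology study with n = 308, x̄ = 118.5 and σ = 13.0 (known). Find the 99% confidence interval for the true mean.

CI = x̄ ± z*(σ/√n) = 118.5 ± 2.576(13.0/√308) = 118.5 ± 1.91 = (116.59, 120.41)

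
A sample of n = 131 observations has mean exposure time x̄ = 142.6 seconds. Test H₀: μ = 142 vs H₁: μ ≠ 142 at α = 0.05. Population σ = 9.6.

z = (x̄ - μ₀)/(σ/√n) = (142.6 - 142)/(9.6/√131) = 0.715. Critical value: ±1.96. Since |0.715| ≤ 1.96, Fail to reject H₀.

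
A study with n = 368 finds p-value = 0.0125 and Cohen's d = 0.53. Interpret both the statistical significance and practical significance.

Statistically significant (p = 0.0125 < 0.05). Cohen's d = 0.53 indicates a medium effect size. Both statistical and practical significance should be considered.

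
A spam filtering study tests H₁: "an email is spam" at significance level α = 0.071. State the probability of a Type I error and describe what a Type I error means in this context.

P(Type I error) = α = 0.071. A Type I error is rejecting H₀ when H₀ is actually true (false positive) — here, concluding that an email is spam when in fact this is not the case. Consequence: a legitimate email is sent to the spam folder and the user misses it.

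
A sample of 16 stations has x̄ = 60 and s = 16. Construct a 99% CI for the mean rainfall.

CI = x̄ ± t*(s/√n) = 60 ± 2.947(16/√16) = (48.21, 71.79)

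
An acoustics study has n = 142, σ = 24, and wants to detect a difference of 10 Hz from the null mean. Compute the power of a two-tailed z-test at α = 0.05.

SE = σ/√n = 24/√142 = 2.014. Non-centrality λ = d/SE = 10/2.014 = 4.965. Power ≈ Φ(λ - z_{α/2}) = Φ(4.965 - 1.96) = Φ(3.005) = 0.999.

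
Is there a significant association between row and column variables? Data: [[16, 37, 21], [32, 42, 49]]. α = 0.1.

χ² = 4.969. df = 2, critical = 4.605. Reject H₀. Variables are dependent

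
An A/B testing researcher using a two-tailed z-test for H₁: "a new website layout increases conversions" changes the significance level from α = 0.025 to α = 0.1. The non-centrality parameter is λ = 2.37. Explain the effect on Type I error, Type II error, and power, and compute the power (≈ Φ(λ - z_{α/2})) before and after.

Increasing α from 0.025 to 0.1:
• Type I error rate increases (α is the Type I rate by definition).
• Critical value moves from z_{α/2} = 2.241 to 1.645, so power = Φ(λ - z_{α/2}) goes from Φ(2.37 - 2.241) = 0.551 to Φ(2.37 - 1.645) = 0.766.
• Type II error rate β = 1 - power therefore decreases (0.449 → 0.234).
Appropriate when false negatives are costly — here, discarding a layout that would have improved conversions — lost revenue.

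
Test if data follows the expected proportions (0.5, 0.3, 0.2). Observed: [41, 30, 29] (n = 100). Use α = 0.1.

Expected: [50.0, 30.0, 20.0]. χ² = 5.67. df = 2, critical = 4.605. Reject H₀.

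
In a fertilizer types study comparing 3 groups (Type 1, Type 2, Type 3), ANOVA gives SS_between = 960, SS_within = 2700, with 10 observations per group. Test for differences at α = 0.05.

df_between = 2, df_within = 27. F = MS_between/MS_within = 480.0/100.0 = 4.8. F_crit ≈ 3.354. Reject H₀. At least one mean differs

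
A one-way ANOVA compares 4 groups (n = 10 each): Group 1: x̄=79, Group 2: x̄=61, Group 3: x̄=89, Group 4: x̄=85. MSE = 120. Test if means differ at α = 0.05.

Grand mean = 78.5. SS_between = 4590.0, MS_between = 1530.0. F = 12.75, F_crit ≈ 2.866. Reject H₀.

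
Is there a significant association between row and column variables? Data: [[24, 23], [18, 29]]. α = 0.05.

χ² = 1.549. df = 1, critical = 3.841. Fail to reject H₀. No evidence of dependence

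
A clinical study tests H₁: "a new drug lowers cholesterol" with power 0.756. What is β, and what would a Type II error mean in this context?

β = 1 - power = 1 - 0.756 = 0.244. A Type II error is failing to reject H₀ when H₀ is false (false negative) — here, failing to conclude that a new drug lowers cholesterol when in fact it is true. Consequence: shelving an effective drug — patients miss out on a treatment that would have helped.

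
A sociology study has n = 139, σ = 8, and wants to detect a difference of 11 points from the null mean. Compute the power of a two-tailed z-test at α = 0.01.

SE = σ/√n = 8/√139 = 0.679. Non-centrality λ = d/SE = 11/0.679 = 16.211. Power ≈ Φ(λ - z_{α/2}) = Φ(16.211 - 2.576) = Φ(13.635) = 1.0.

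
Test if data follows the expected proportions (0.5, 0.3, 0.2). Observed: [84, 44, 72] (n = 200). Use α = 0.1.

Expected: [100.0, 60.0, 40.0]. χ² = 32.427. df = 2, critical = 4.605. Reject H₀.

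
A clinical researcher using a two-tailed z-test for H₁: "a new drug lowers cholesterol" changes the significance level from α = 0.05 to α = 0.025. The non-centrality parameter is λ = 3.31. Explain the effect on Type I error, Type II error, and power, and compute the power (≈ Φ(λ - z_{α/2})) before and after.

Decreasing α from 0.05 to 0.025:
• Type I error rate decreases (α is the Type I rate by definition).
• Critical value moves from z_{α/2} = 1.96 to 2.241, so power = Φ(λ - z_{α/2}) goes from Φ(3.31 - 1.96) = 0.911 to Φ(3.31 - 2.241) = 0.857.
• Type II error rate β = 1 - power therefore increases (0.089 → 0.143).
Appropriate when false positives are costly — here, approving an ineffective drug — patients take a useless medication and may skip effective alternatives.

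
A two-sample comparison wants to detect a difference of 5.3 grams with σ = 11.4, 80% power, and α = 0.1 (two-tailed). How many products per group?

n per group = 2(z_α/2 + z_β)²σ²/d² = 2×(1.645 + 0.84)²×11.4²/5.3² = 57.1 → n = 58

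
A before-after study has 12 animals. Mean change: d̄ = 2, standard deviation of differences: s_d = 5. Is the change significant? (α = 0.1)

t = d̄/(s_d/√n) = 2/(5/√12) = 1.386. df = 11, critical t = ±1.796. Fail to reject H₀.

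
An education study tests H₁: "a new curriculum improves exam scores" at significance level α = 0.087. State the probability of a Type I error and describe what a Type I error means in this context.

P(Type I error) = α = 0.087. A Type I error is rejecting H₀ when H₀ is actually true (false positive) — here, concluding that a new curriculum improves exam scores when in fact this is not the case. Consequence: adopting a curriculum that gives no real benefit — disruption for nothing.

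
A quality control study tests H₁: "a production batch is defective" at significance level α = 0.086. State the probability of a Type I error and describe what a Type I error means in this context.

P(Type I error) = α = 0.086. A Type I error is rejecting H₀ when H₀ is actually true (false positive) — here, concluding that a production batch is defective when in fact this is not the case. Consequence: scrapping a good batch — wasted material and cost for no reason.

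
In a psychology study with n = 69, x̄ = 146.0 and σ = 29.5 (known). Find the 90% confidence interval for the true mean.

CI = x̄ ± z*(σ/√n) = 146.0 ± 1.645(29.5/√69) = 146.0 ± 5.84 = (140.16, 151.84)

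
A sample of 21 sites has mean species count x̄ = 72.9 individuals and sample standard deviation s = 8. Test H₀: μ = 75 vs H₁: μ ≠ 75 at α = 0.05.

t = (x̄ - μ₀)/(s/√n) = (72.9 - 75)/(8/√21) = -1.203. df = 20, critical t = ±2.086. Fail to reject H₀.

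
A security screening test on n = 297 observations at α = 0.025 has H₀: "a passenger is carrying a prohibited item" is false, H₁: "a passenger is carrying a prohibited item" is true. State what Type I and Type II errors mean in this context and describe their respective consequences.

Type I (false positive): concluding that a passenger is carrying a prohibited item when it is not — detaining an innocent passenger — delay and inconvenience. Type II (false negative): failing to conclude that a passenger is carrying a prohibited item when it is — letting a prohibited item through — security breach. Which is costlier depends on domain priorities and is a judgement call rather than a statistical fact.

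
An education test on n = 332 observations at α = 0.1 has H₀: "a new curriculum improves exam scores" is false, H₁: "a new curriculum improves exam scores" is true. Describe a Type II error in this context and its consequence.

Type II error: failing to reject H₀ when it is false — concluding that a new curriculum improves exam scores is not supported when in fact it is. Consequence: keeping the old curriculum when the new one would have helped students.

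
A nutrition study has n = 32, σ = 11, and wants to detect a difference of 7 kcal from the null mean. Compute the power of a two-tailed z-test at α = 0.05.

SE = σ/√n = 11/√32 = 1.945. Non-centrality λ = d/SE = 7/1.945 = 3.6. Power ≈ Φ(λ - z_{α/2}) = Φ(3.6 - 1.96) = Φ(1.64) = 0.949.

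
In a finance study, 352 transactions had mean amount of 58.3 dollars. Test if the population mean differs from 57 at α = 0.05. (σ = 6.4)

z = (x̄ - μ₀)/(σ/√n) = (58.3 - 57)/(6.4/√352) = 3.811. Critical value: ±1.96. Since |3.811| > 1.96, Reject H₀.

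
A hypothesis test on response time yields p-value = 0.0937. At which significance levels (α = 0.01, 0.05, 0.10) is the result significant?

p = 0.0937. Significant at: α = 0.1.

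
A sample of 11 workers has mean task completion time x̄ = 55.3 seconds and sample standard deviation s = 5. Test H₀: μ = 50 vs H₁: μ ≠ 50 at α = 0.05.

t = (x̄ - μ₀)/(s/√n) = (55.3 - 50)/(5/√11) = 3.516. df = 10, critical t = ±2.228. Reject H₀.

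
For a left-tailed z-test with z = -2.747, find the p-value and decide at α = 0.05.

p = P(Z < -2.747) = Φ(-2.747) ≈ 0.003. Since p < 0.05, reject H₀ (significant) at α = 0.05.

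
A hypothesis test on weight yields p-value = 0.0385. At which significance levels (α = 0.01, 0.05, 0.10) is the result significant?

p = 0.0385. Significant at: α = 0.05, 0.1.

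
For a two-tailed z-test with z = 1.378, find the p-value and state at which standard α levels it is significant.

p = 2·P(Z > |1.378|) = 2·(1 - Φ(1.378)) ≈ 0.1682. Not significant at any standard level.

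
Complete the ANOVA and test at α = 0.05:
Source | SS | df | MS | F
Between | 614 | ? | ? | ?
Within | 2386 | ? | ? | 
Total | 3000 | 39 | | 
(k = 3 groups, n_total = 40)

df_between = 2, df_within = 37. MS_between = 307.0, MS_within = 64.49. F = 4.761, F_crit ≈ 3.252. Reject H₀.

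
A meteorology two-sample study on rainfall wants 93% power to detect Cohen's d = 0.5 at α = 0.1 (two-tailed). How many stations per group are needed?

z_{α/2} = 1.645, z_β = Φ⁻¹(0.93) = 1.476. For medium effect (d = 0.5): n per group = 2(z_{α/2} + z_β)²/d² = 2(1.645 + 1.476)²/0.5² = 77.9 → 78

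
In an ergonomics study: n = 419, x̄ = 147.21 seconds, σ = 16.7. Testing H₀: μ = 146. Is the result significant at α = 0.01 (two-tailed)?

z = (147.21 - 146)/(16.7/√419) = 1.483. Since |z| ≤ 2.576, not significant at α = 0.01.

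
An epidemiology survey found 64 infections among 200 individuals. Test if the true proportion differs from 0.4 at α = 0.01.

p̂ = 0.32, p₀ = 0.4. z = (p̂ - p₀)/√(p₀(1-p₀)/n) = -2.309. Critical: ±2.576. Fail to reject H₀.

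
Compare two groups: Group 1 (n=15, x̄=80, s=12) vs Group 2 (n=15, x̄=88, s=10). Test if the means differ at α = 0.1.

Pooled sp = 11.05. t = -1.984, df = 28. Critical t = ±1.701. Reject H₀.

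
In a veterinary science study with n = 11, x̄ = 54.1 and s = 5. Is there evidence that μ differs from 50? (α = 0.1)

t = (x̄ - μ₀)/(s/√n) = (54.1 - 50)/(5/√11) = 2.72. df = 10, critical t = ±1.812. Reject H₀.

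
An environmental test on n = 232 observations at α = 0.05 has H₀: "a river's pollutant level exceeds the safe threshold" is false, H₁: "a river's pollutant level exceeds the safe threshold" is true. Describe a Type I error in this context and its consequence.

Type I error: rejecting H₀ when it is true — concluding that a river's pollutant level exceeds the safe threshold when in fact it is not. Consequence: shutting down a compliant factory unnecessarily.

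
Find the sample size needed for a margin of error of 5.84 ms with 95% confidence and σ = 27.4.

n = (z*σ/E)² = (1.96×27.4/5.84)² = 84.6 → n = 85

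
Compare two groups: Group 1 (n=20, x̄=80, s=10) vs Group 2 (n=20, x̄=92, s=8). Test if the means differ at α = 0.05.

Pooled sp = 9.06. t = -4.191, df = 38. Critical t = ±2.024. Reject H₀.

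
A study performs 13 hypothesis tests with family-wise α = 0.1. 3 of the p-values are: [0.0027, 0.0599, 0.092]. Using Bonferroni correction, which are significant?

Bonferroni α = 0.1/13 = 0.00769. Significant p-values: [0.0027]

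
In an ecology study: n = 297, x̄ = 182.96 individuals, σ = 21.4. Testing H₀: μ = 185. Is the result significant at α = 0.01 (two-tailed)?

z = (182.96 - 185)/(21.4/√297) = -1.643. Since |z| ≤ 2.576, not significant at α = 0.01.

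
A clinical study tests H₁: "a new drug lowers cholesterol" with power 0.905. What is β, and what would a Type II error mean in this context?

β = 1 - power = 1 - 0.905 = 0.095. A Type II error is failing to reject H₀ when H₀ is false (false negative) — here, failing to conclude that a new drug lowers cholesterol when in fact it is true. Consequence: shelving an effective drug — patients miss out on a treatment that would have helped.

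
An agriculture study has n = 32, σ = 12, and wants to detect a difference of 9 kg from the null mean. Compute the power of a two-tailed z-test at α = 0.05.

SE = σ/√n = 12/√32 = 2.121. Non-centrality λ = d/SE = 9/2.121 = 4.243. Power ≈ Φ(λ - z_{α/2}) = Φ(4.243 - 1.96) = Φ(2.283) = 0.989.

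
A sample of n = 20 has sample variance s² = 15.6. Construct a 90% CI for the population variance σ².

df = 19. χ²_{0.05} = 30.144, χ²_{0.95} = 10.117. CI for σ² = ((n-1)s²/χ²_{α/2}, (n-1)s²/χ²_{1-α/2}) = (19·15.6/30.144, 19·15.6/10.117) = (9.83, 29.3)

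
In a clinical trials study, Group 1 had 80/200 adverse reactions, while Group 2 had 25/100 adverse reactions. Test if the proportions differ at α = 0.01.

p̂₁ = 0.4, p̂₂ = 0.25, pooled p̂ = 0.35. z = 2.568. Critical: ±2.576. Fail to reject H₀.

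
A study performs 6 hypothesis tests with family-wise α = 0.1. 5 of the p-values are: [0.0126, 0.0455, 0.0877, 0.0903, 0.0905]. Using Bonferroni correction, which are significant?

Bonferroni α = 0.1/6 = 0.01667. Significant p-values: [0.0126]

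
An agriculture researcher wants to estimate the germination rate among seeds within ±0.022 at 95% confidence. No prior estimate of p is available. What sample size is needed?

Conservative approach: use p = 0.5 (maximizes p(1-p) = 0.25). n = z²(0.25)/E² = 1.96²×0.25/0.022² = 1984.3 → n = 1985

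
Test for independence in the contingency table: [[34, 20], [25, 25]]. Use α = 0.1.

χ² = 1.777. df = 1, critical = 2.706. Fail to reject H₀. No evidence of dependence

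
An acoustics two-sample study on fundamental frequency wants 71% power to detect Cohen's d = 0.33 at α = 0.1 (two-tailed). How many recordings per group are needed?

z_{α/2} = 1.645, z_β = Φ⁻¹(0.71) = 0.553. For small effect (d = 0.33): n per group = 2(z_{α/2} + z_β)²/d² = 2(1.645 + 0.553)²/0.33² = 88.7 → 89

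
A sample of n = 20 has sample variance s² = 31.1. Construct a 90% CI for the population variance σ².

df = 19. χ²_{0.05} = 30.144, χ²_{0.95} = 10.117. CI for σ² = ((n-1)s²/χ²_{α/2}, (n-1)s²/χ²_{1-α/2}) = (19·31.1/30.144, 19·31.1/10.117) = (19.6, 58.41)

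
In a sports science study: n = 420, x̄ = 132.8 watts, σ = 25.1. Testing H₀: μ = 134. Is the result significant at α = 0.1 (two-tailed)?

z = (132.8 - 134)/(25.1/√420) = -0.98. Since |z| ≤ 1.645, not significant at α = 0.1.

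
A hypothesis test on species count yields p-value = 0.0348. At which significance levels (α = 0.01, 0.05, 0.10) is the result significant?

p = 0.0348. Significant at: α = 0.05, 0.1.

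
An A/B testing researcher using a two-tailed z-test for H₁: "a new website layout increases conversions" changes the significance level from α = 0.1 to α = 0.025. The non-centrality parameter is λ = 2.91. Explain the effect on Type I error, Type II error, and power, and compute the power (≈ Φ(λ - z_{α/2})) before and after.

Decreasing α from 0.1 to 0.025:
• Type I error rate decreases (α is the Type I rate by definition).
• Critical value moves from z_{α/2} = 1.645 to 2.241, so power = Φ(λ - z_{α/2}) goes from Φ(2.91 - 1.645) = 0.897 to Φ(2.91 - 2.241) = 0.748.
• Type II error rate β = 1 - power therefore increases (0.103 → 0.252).
Appropriate when false positives are costly — here, rolling out a layout that doesn't actually help — wasted engineering effort.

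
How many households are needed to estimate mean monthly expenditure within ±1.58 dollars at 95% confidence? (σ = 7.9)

n = (z*σ/E)² = (1.96×7.9/1.58)² = 96.04 → n = 97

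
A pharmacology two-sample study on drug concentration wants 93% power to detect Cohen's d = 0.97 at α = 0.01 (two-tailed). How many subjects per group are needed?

z_{α/2} = 2.576, z_β = Φ⁻¹(0.93) = 1.476. For large effect (d = 0.97): n per group = 2(z_{α/2} + z_β)²/d² = 2(2.576 + 1.476)²/0.97² = 34.9 → 35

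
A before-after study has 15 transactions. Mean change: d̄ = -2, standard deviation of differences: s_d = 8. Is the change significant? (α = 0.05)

t = d̄/(s_d/√n) = -2/(8/√15) = -0.968. df = 14, critical t = ±2.145. Fail to reject H₀.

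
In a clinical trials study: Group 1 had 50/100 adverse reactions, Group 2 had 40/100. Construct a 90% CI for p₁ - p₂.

p̂₁ = 0.5, p̂₂ = 0.4. Difference = 0.1. CI = (-0.015, 0.215)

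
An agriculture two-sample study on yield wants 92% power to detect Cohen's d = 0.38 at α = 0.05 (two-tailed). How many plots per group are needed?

z_{α/2} = 1.96, z_β = Φ⁻¹(0.92) = 1.405. For small effect (d = 0.38): n per group = 2(z_{α/2} + z_β)²/d² = 2(1.96 + 1.405)²/0.38² = 156.8 → 157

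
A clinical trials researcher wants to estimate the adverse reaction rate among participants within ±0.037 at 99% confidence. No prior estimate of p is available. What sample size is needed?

Conservative approach: use p = 0.5 (maximizes p(1-p) = 0.25). n = z²(0.25)/E² = 2.576²×0.25/0.037² = 1211.8 → n = 1212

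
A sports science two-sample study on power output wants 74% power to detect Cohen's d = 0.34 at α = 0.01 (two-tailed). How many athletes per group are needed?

z_{α/2} = 2.576, z_β = Φ⁻¹(0.74) = 0.643. For small effect (d = 0.34): n per group = 2(z_{α/2} + z_β)²/d² = 2(2.576 + 0.643)²/0.34² = 179.3 → 180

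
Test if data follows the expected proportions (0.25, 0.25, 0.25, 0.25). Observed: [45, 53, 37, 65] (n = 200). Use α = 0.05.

Expected: [50.0, 50.0, 50.0, 50.0]. χ² = 8.56. df = 3, critical = 7.815. Reject H₀.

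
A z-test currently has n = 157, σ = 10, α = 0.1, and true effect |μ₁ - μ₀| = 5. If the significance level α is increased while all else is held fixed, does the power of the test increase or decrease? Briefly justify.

Power increases: a larger α lowers the critical value, so more of the H₁ sampling distribution falls in the rejection region.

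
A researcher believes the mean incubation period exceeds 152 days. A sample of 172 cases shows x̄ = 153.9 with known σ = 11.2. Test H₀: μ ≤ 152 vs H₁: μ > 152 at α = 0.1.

z = 2.225. Critical value: 1.28. Reject H₀.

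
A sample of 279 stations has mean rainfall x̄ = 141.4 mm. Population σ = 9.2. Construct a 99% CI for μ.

CI = x̄ ± z*(σ/√n) = 141.4 ± 2.576(9.2/√279) = 141.4 ± 1.42 = (139.98, 142.82)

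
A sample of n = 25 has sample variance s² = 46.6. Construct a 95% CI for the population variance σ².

df = 24. χ²_{0.025} = 39.364, χ²_{0.975} = 12.401. CI for σ² = ((n-1)s²/χ²_{α/2}, (n-1)s²/χ²_{1-α/2}) = (24·46.6/39.364, 24·46.6/12.401) = (28.41, 90.19)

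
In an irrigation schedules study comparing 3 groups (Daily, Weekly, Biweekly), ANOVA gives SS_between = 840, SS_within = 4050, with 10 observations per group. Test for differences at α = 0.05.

df_between = 2, df_within = 27. F = MS_between/MS_within = 420.0/150.0 = 2.8. F_crit ≈ 3.354. Fail to reject H₀.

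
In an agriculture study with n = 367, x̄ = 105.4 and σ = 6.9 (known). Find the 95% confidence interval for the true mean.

CI = x̄ ± z*(σ/√n) = 105.4 ± 1.96(6.9/√367) = 105.4 ± 0.71 = (104.69, 106.11)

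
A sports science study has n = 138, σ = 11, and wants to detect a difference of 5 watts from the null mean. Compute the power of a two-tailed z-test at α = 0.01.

SE = σ/√n = 11/√138 = 0.936. Non-centrality λ = d/SE = 5/0.936 = 5.34. Power ≈ Φ(λ - z_{α/2}) = Φ(5.34 - 2.576) = Φ(2.764) = 0.997.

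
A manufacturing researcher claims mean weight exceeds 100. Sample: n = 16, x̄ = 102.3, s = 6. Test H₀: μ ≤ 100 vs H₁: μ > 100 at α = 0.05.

t = (102.3 - 100)/(6/√16) = 1.533, df = 15. Critical t = 1.753. Fail to reject H₀.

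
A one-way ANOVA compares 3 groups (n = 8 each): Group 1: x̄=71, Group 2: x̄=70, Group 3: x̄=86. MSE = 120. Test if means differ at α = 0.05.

Grand mean = 75.67. SS_between = 1285.33, MS_between = 642.67. F = 5.356, F_crit ≈ 3.467. Reject H₀.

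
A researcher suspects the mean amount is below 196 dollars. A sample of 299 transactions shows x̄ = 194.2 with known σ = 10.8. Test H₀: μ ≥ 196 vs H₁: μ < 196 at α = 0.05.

z = -2.882. Critical value: -1.645. Reject H₀.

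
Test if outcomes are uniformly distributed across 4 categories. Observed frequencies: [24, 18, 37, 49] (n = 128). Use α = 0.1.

Expected = 32 each. χ² = Σ(O-E)²/E = 17.938. df = 3, critical value = 6.251. Reject H₀.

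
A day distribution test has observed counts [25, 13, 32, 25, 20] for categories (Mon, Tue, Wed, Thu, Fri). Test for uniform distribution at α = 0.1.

Expected = 23 each. χ² = Σ(O-E)²/E = 8.609. df = 4, critical value = 7.779. Reject H₀.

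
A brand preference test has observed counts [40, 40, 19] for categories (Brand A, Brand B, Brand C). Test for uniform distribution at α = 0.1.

Expected = 33 each. χ² = Σ(O-E)²/E = 8.909. df = 2, critical value = 4.605. Reject H₀.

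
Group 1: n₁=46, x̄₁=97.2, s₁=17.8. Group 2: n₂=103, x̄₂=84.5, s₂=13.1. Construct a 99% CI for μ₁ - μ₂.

Difference = 12.7. SE = √(17.8²/46 + 13.1²/103) = 2.925. CI = (5.17, 20.23)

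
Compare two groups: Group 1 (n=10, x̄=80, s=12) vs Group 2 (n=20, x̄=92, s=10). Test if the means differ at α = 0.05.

Pooled sp = 10.68. t = -2.9, df = 28. Critical t = ±2.048. Reject H₀.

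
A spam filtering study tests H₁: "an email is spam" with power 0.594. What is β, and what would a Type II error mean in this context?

β = 1 - power = 1 - 0.594 = 0.406. A Type II error is failing to reject H₀ when H₀ is false (false negative) — here, failing to conclude that an email is spam when in fact it is true. Consequence: a spam email lands in the inbox.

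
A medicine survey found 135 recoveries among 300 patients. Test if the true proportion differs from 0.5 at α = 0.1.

p̂ = 0.45, p₀ = 0.5. z = (p̂ - p₀)/√(p₀(1-p₀)/n) = -1.732. Critical: ±1.645. Reject H₀.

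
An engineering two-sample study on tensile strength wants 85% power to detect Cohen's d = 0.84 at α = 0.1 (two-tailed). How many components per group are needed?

z_{α/2} = 1.645, z_β = Φ⁻¹(0.85) = 1.036. For large effect (d = 0.84): n per group = 2(z_{α/2} + z_β)²/d² = 2(1.645 + 1.036)²/0.84² = 20.4 → 21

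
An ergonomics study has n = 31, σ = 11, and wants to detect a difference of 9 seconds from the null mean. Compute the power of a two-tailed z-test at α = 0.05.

SE = σ/√n = 11/√31 = 1.976. Non-centrality λ = d/SE = 9/1.976 = 4.555. Power ≈ Φ(λ - z_{α/2}) = Φ(4.555 - 1.96) = Φ(2.595) = 0.995.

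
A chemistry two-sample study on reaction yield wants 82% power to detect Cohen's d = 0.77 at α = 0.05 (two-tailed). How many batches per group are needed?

z_{α/2} = 1.96, z_β = Φ⁻¹(0.82) = 0.915. For medium effect (d = 0.77): n per group = 2(z_{α/2} + z_β)²/d² = 2(1.96 + 0.915)²/0.77² = 27.9 → 28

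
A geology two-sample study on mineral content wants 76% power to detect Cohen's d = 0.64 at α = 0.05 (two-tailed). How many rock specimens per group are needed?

z_{α/2} = 1.96, z_β = Φ⁻¹(0.76) = 0.706. For medium effect (d = 0.64): n per group = 2(z_{α/2} + z_β)²/d² = 2(1.96 + 0.706)²/0.64² = 34.7 → 35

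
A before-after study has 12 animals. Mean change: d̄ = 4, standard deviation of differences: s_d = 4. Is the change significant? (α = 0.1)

t = d̄/(s_d/√n) = 4/(4/√12) = 3.464. df = 11, critical t = ±1.796. Reject H₀.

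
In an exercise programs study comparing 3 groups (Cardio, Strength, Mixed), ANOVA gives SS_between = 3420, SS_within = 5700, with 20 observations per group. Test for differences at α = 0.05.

df_between = 2, df_within = 57. F = MS_between/MS_within = 1710.0/100.0 = 17.1. F_crit ≈ 3.159. Reject H₀. At least one mean differs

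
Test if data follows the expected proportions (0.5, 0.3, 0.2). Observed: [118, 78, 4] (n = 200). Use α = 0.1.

Expected: [100.0, 60.0, 40.0]. χ² = 41.04. df = 2, critical = 4.605. Reject H₀.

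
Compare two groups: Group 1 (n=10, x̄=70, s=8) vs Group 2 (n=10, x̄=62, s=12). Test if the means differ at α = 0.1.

Pooled sp = 10.2. t = 1.754, df = 18. Critical t = ±1.734. Reject H₀.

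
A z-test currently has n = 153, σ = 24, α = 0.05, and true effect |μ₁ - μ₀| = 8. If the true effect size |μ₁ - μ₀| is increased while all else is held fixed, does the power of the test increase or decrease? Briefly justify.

Power increases: a larger true effect increases the non-centrality λ = |μ₁ - μ₀|/(σ/√n).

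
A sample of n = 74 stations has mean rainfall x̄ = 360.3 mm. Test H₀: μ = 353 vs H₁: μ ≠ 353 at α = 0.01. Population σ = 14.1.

z = (x̄ - μ₀)/(σ/√n) = (360.3 - 353)/(14.1/√74) = 4.454. Critical value: ±2.576. Since |4.454| > 2.576, Reject H₀.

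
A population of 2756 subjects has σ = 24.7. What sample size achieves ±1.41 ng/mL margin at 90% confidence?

Without FPC: n₀ = (1.645×24.7/1.41)² = 830.4. With FPC: n = n₀N/(n₀+N-1) = 638.3 → n = 639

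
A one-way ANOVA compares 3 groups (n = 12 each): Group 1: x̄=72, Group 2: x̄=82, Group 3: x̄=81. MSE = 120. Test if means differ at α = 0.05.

Grand mean = 78.33. SS_between = 728.0, MS_between = 364.0. F = 3.033, F_crit ≈ 3.285. Fail to reject H₀.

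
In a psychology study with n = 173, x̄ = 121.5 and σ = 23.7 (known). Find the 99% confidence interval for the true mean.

CI = x̄ ± z*(σ/√n) = 121.5 ± 2.576(23.7/√173) = 121.5 ± 4.64 = (116.86, 126.14)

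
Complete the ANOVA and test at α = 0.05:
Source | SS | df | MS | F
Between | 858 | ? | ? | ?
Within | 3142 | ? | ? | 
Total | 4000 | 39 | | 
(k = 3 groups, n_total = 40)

df_between = 2, df_within = 37. MS_between = 429.0, MS_within = 84.92. F = 5.052, F_crit ≈ 3.252. Reject H₀.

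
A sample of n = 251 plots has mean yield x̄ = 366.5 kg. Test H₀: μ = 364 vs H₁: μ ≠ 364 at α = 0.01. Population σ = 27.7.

z = (x̄ - μ₀)/(σ/√n) = (366.5 - 364)/(27.7/√251) = 1.43. Critical value: ±2.576. Since |1.43| ≤ 2.576, Fail to reject H₀.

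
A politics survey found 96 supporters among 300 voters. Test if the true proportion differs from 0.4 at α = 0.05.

p̂ = 0.32, p₀ = 0.4. z = (p̂ - p₀)/√(p₀(1-p₀)/n) = -2.828. Critical: ±1.96. Reject H₀.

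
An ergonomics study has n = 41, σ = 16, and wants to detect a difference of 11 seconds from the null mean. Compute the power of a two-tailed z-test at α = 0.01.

SE = σ/√n = 16/√41 = 2.499. Non-centrality λ = d/SE = 11/2.499 = 4.402. Power ≈ Φ(λ - z_{α/2}) = Φ(4.402 - 2.576) = Φ(1.826) = 0.966.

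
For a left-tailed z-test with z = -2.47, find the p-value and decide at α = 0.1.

p = P(Z < -2.47) = Φ(-2.47) ≈ 0.0068. Since p < 0.1, reject H₀ (significant) at α = 0.1.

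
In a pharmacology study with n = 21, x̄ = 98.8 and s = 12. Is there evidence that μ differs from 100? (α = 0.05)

t = (x̄ - μ₀)/(s/√n) = (98.8 - 100)/(12/√21) = -0.458. df = 20, critical t = ±2.086. Fail to reject H₀.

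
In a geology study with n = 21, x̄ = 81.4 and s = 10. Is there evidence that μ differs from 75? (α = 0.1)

t = (x̄ - μ₀)/(s/√n) = (81.4 - 75)/(10/√21) = 2.933. df = 20, critical t = ±1.725. Reject H₀.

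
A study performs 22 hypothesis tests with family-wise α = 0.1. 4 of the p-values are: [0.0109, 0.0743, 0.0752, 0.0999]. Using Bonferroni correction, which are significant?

Bonferroni α = 0.1/22 = 0.00455. None of the given p-values are significant.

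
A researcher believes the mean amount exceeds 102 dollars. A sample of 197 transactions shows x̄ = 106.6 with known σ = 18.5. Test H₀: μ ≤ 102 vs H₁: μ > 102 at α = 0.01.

z = 3.49. Critical value: 2.33. Reject H₀.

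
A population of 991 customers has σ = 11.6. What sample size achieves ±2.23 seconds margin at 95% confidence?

Without FPC: n₀ = (1.96×11.6/2.23)² = 103.949. With FPC: n = n₀N/(n₀+N-1) = 94.2 → n = 95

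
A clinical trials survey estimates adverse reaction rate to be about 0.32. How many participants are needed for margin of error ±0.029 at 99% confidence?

n = z²p(1-p)/E² = 2.576²×0.32×0.68/0.029² = 1716.9 → n = 1717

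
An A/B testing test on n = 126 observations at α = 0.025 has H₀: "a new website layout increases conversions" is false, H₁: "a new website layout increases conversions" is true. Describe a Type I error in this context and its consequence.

Type I error: rejecting H₀ when it is true — concluding that a new website layout increases conversions when in fact it is not. Consequence: rolling out a layout that doesn't actually help — wasted engineering effort.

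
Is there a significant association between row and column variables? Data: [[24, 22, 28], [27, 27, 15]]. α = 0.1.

χ² = 4.448. df = 2, critical = 4.605. Fail to reject H₀. No evidence of dependence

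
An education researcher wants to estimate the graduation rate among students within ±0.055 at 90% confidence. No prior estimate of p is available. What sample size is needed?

Conservative approach: use p = 0.5 (maximizes p(1-p) = 0.25). n = z²(0.25)/E² = 1.645²×0.25/0.055² = 223.6 → n = 224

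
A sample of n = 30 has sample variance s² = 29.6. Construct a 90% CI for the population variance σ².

df = 29. χ²_{0.05} = 42.557, χ²_{0.95} = 17.708. CI for σ² = ((n-1)s²/χ²_{α/2}, (n-1)s²/χ²_{1-α/2}) = (29·29.6/42.557, 29·29.6/17.708) = (20.17, 48.48)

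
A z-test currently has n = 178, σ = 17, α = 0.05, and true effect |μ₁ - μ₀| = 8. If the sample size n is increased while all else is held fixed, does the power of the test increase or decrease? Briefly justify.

Power increases: a larger n shrinks the standard error σ/√n, moving the sampling distribution under H₁ further from the critical value.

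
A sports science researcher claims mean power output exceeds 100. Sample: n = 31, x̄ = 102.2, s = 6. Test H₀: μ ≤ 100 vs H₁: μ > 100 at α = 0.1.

t = (102.2 - 100)/(6/√31) = 2.042, df = 30. Critical t = 1.31. Reject H₀.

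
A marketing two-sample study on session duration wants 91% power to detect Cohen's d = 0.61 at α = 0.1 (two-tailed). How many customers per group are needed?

z_{α/2} = 1.645, z_β = Φ⁻¹(0.91) = 1.341. For medium effect (d = 0.61): n per group = 2(z_{α/2} + z_β)²/d² = 2(1.645 + 1.341)²/0.61² = 47.9 → 48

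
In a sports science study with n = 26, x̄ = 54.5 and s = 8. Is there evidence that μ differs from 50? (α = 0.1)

t = (x̄ - μ₀)/(s/√n) = (54.5 - 50)/(8/√26) = 2.868. df = 25, critical t = ±1.708. Reject H₀.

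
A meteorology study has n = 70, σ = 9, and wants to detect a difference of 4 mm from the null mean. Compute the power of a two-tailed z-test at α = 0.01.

SE = σ/√n = 9/√70 = 1.076. Non-centrality λ = d/SE = 4/1.076 = 3.718. Power ≈ Φ(λ - z_{α/2}) = Φ(3.718 - 2.576) = Φ(1.142) = 0.873.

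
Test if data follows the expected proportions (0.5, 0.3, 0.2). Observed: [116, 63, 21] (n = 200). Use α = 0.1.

Expected: [100.0, 60.0, 40.0]. χ² = 11.735. df = 2, critical = 4.605. Reject H₀.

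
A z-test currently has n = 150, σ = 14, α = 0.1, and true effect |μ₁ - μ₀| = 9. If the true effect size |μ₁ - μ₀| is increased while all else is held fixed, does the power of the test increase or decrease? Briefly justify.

Power increases: a larger true effect increases the non-centrality λ = |μ₁ - μ₀|/(σ/√n).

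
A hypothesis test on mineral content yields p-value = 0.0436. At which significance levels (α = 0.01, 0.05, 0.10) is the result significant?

p = 0.0436. Significant at: α = 0.05, 0.1.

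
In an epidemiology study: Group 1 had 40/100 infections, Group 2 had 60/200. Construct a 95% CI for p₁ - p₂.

p̂₁ = 0.4, p̂₂ = 0.3. Difference = 0.1. CI = (-0.015, 0.215)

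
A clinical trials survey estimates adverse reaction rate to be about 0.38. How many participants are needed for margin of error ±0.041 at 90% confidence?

n = z²p(1-p)/E² = 1.645²×0.38×0.62/0.041² = 379.3 → n = 380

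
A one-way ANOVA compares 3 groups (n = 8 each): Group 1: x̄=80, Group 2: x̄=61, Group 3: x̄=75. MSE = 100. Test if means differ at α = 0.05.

Grand mean = 72.0. SS_between = 1552.0, MS_between = 776.0. F = 7.76, F_crit ≈ 3.467. Reject H₀.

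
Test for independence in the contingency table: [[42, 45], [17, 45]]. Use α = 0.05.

χ² = 6.584. df = 1, critical = 3.841. Reject H₀. Variables are dependent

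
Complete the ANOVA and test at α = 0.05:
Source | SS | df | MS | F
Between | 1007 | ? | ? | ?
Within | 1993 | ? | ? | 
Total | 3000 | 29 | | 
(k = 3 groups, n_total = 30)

df_between = 2, df_within = 27. MS_between = 503.5, MS_within = 73.81. F = 6.821, F_crit ≈ 3.354. Reject H₀.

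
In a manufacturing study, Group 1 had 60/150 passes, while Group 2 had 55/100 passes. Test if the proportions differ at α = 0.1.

p̂₁ = 0.4, p̂₂ = 0.55, pooled p̂ = 0.46. z = -2.331. Critical: ±1.645. Reject H₀.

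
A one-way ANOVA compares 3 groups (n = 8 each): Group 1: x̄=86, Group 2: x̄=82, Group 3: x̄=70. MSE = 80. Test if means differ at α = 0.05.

Grand mean = 79.33. SS_between = 1109.33, MS_between = 554.67. F = 6.933, F_crit ≈ 3.467. Reject H₀.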